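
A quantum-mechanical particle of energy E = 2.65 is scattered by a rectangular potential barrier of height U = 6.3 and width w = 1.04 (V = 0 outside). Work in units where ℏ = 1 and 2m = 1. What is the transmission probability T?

T = 0.0708

Since E < U the interior solution is evanescent with decay constant κ = √(2m(U − E))/ℏ = 1.910.
κw = 1.987, sinh(κw) = 3.578.
The exact tunnelling result is T⁻¹ = 1 + U² sinh²(κw) / [4E(U − E)] = 14.13, so T = 0.0708.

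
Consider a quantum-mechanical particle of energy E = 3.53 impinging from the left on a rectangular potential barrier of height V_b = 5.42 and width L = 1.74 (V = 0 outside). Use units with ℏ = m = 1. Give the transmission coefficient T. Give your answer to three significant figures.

T = 0.00418

E < V_b: inside the barrier ψ ∝ e^{±κx} with κ = √(2m(V_b − E))/ℏ = 1.944.
κL = 3.383, sinh(κL) = 14.71.
The exact tunnelling result is T⁻¹ = 1 + V_b² sinh²(κL) / [4E(V_b − E)] = 239.2, so T = 0.00418.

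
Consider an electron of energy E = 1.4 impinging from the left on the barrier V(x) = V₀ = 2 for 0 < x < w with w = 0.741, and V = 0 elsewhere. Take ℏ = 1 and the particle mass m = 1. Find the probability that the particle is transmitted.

T = 0.507

Since E < V₀ the interior solution is evanescent with decay constant κ = √(2m(V₀ − E))/ℏ = 1.095.
κw = 0.8117, sinh(κw) = 0.9038.
Matching ψ, ψ′ at both faces gives T = [1 + V₀² sinh²(κw) / (4E(V₀ − E))]⁻¹ = 1/1.973 = 0.507.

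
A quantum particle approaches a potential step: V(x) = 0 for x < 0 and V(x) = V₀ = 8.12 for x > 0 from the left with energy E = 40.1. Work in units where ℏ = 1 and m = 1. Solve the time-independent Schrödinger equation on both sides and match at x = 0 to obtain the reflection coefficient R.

The wavenumbers are k₁ = √(2mE)/ℏ = 8.955 on the left and k₂ = √(2m(E − V₀))/ℏ = 7.997 on the right.
Matching ψ and ψ′ at x = 0 gives r = (k₁ − k₂)/(k₁ + k₂), so R = r² = 0.003193 and T = 1 − R = 0.9968.

R = 0.00319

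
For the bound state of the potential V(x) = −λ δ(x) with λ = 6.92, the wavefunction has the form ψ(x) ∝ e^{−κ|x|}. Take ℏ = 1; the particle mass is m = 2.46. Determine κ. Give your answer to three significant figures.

κ = 17.0

Integrate −(ℏ²/2m)ψ'' − λδ(x)ψ = Eψ from −ε to +ε: the ψ'' term gives ψ'(0⁺) − ψ'(0⁻) and the δ term gives −(2mλ/ℏ²)ψ(0).
With ψ ∝ e^{−κ|x|} this yields −2κ = −2mλ/ℏ², so κ = mλ/ℏ² = 17.02.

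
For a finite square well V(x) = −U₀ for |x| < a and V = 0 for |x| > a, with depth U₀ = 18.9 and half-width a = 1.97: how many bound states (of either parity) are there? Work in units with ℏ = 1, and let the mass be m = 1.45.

The dimensionless depth is z₀ = a√(2mU₀)/ℏ = 1.97 × √(54.81) = 14.58.
A new bound state (alternating even/odd) appears each time z₀ passes a multiple of π/2, so N = ⌊2z₀/π⌋ + 1 = ⌊9.285⌋ + 1 = 10.

N = 10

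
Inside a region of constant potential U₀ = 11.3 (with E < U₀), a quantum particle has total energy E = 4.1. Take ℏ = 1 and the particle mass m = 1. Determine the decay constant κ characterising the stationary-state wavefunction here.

Since E < U₀ the TISE in this region is ψ'' = κ²ψ with κ = √(2m(U₀ − E))/ℏ.
κ = √(2 × 1 × 7.2) = 3.795.

κ = 3.79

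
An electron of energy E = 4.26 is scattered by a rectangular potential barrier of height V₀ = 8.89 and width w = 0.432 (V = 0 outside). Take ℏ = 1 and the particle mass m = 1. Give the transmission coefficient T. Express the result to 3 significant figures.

E < V₀: inside the barrier ψ ∝ e^{±κx} with κ = √(2m(V₀ − E))/ℏ = 3.043.
κw = 1.315, sinh(κw) = 1.727.
The exact tunnelling result is T⁻¹ = 1 + V₀² sinh²(κw) / [4E(V₀ − E)] = 3.989, so T = 0.251.

T = 0.251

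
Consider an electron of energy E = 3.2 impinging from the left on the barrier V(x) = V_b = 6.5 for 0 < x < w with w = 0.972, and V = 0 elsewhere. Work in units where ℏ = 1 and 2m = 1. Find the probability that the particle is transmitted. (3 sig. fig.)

E < V_b: inside the barrier ψ ∝ e^{±κx} with κ = √(2m(V_b − E))/ℏ = 1.817.
κw = 1.766, sinh(κw) = 2.837.
Matching ψ, ψ′ at both faces gives T = [1 + V_b² sinh²(κw) / (4E(V_b − E))]⁻¹ = 1/9.053 = 0.110.

T = 0.110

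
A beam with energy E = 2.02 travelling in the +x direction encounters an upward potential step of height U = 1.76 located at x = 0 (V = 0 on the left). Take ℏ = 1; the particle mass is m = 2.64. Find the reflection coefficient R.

On each side the TISE gives plane waves with k = √(2m(E − V))/ℏ: k₁ = √(2·2.64·2.02) = 3.266, k₂ = √(2·2.64·0.26) = 1.172.
Matching ψ and ψ′ at x = 0 gives r = (k₁ − k₂)/(k₁ + k₂), so R = r² = 0.2227 and T = 1 − R = 0.7773.

R = 0.223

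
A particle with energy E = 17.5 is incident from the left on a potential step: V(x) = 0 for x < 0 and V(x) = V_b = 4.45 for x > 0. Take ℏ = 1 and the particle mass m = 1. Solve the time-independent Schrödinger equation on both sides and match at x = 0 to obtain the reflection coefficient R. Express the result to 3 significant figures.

On each side the TISE gives plane waves with k = √(2m(E − V))/ℏ: k₁ = √(2·1·17.5) = 5.916, k₂ = √(2·1·13.05) = 5.109.
Matching ψ and ψ′ at x = 0 gives r = (k₁ − k₂)/(k₁ + k₂), so R = r² = 0.005361 and T = 1 − R = 0.9946.

R = 0.00536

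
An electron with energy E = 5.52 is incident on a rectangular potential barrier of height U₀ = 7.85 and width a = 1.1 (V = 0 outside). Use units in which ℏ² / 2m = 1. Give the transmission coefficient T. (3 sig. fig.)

E < U₀: inside the barrier ψ ∝ e^{±κx} with κ = √(2m(U₀ − E))/ℏ = 1.526.
κa = 1.679, sinh(κa) = 2.587.
The exact tunnelling result is T⁻¹ = 1 + U₀² sinh²(κa) / [4E(U₀ − E)] = 9.017, so T = 0.111.

T = 0.111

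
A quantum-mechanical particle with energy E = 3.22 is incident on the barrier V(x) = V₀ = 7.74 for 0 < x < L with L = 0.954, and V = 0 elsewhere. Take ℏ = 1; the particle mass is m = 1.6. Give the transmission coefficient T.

T = 0.00274

Since E < V₀ the interior solution is evanescent with decay constant κ = √(2m(V₀ − E))/ℏ = 3.803.
κL = 3.628, sinh(κL) = 18.81.
The exact tunnelling result is T⁻¹ = 1 + V₀² sinh²(κL) / [4E(V₀ − E)] = 365.1, so T = 0.00274.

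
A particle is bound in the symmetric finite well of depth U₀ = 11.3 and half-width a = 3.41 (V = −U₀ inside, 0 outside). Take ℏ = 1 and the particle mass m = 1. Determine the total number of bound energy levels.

N = 11

Define the well-strength parameter z₀ = (a/ℏ)√(2mU₀) = 3.41 × √(2·1·11.3) = 16.21.
The even/odd transcendental equations gain one root per π/2 in z₀, giving N = 1 + ⌊2z₀/π⌋ = 1 + ⌊10.32⌋ = 11.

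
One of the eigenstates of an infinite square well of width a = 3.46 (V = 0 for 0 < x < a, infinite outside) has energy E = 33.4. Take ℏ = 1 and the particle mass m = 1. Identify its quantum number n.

From E_n = n²π²ℏ²/(2ma²) invert to n = √(2ma²E)/(πℏ).
n = (3.46/π) × √(2 × 1 × 33.4) = 9.001 → n = 9.

n = 9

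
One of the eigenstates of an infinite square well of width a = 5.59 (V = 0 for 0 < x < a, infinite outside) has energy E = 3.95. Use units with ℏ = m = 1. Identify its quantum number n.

For an infinite well E_n = n²π²ℏ²/(2ma²), so n = (a/πℏ)√(2mE).
n = (5.59/π) × √(2 × 1 × 3.95) = 5.001 → n = 5.

n = 5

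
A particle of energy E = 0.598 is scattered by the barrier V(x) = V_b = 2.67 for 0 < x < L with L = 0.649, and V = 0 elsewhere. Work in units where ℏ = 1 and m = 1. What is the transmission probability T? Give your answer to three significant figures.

E < V_b: inside the barrier ψ ∝ e^{±κx} with κ = √(2m(V_b − E))/ℏ = 2.036.
κL = 1.321, sinh(κL) = 1.740.
Matching ψ, ψ′ at both faces gives T = [1 + V_b² sinh²(κL) / (4E(V_b − E))]⁻¹ = 1/5.357 = 0.187.

T = 0.187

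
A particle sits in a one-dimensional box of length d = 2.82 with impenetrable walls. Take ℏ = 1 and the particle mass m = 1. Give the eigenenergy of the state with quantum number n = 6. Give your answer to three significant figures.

E = 22.3

Requiring ψ(0) = ψ(d) = 0 quantises k = nπ/d, hence E_n = ℏ²k²/2m = n²π²ℏ²/(2md²).
E_6 = 6² × π² / (2 × 1 × 2.82²) = 22.34.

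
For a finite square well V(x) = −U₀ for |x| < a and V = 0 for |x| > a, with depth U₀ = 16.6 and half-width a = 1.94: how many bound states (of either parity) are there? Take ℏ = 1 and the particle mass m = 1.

N = 8

Define the well-strength parameter z₀ = (a/ℏ)√(2mU₀) = 1.94 × √(2·1·16.6) = 11.18.
A new bound state (alternating even/odd) appears each time z₀ passes a multiple of π/2, so N = ⌊2z₀/π⌋ + 1 = ⌊7.116⌋ + 1 = 8.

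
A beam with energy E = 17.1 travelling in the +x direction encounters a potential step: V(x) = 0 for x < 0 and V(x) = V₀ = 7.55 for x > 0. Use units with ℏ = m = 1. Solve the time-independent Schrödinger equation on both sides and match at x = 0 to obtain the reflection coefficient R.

On each side the TISE gives plane waves with k = √(2m(E − V))/ℏ: k₁ = √(2·1·17.1) = 5.848, k₂ = √(2·1·9.55) = 4.370.
Continuity of ψ and ψ′ at the step yields the reflection amplitude r = (k₁ − k₂)/(k₁ + k₂) = 0.1446; thus R = |r|² = 0.02091, T = 0.9791.

R = 0.0209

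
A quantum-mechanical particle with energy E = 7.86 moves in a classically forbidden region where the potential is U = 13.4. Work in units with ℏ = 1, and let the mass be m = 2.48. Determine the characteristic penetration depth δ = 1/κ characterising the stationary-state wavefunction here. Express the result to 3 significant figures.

δ = 0.191

Since E < U the TISE in this region is ψ'' = κ²ψ with κ = √(2m(U − E))/ℏ.
κ = √(2 × 2.48 × 5.54) = 5.242. The penetration depth is δ = 1/κ = 0.191.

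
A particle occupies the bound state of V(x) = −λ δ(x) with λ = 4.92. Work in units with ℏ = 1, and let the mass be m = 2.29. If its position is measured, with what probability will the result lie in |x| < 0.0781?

P = 0.828

The normalised bound state is ψ = √κ e^{−κ|x|} with κ = mλ/ℏ² = 11.27.
P(|x| < d) = ∫_{−d}^{d} κ e^{−2κ|x|} dx = 1 − e^{−2κd} = 1 − e^{−1.760} = 0.8279.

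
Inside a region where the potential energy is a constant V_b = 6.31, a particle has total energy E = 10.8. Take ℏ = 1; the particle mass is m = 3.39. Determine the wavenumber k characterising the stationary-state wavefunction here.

With E > V_b the solution is oscillatory, ψ ∝ e^{±ikx} with k = √(2m(E − V_b))/ℏ.
k = √(2 × 3.39 × 4.49) = 5.517.

k = 5.52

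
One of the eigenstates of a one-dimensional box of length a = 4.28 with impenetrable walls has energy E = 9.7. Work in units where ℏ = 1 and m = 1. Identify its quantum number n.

n = 6

From E_n = n²π²ℏ²/(2ma²) invert to n = √(2ma²E)/(πℏ).
n = (4.28/π) × √(2 × 1 × 9.7) = 6.001 → n = 6.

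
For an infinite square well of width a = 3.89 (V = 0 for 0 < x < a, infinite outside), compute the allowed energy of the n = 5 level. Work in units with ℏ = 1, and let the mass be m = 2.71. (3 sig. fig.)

The infinite-well eigenfunctions ψ_n = √(2/a) sin(nπx/a) vanish at both walls, giving E_n = n²π²ℏ²/(2ma²).
E_5 = 5² × π² / (2 × 2.71 × 3.89²) = 3.008.

E = 3.01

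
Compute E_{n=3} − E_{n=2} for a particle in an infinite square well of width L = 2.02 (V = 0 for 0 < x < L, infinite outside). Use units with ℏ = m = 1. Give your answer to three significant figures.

ΔE = 6.05

E_n = n²π²ℏ²/(2mL²), so ΔE = (3² − 2²) π²ℏ²/(2mL²).
ΔE = 5 × π² / (2 × 1 × 2.02²) = 6.047.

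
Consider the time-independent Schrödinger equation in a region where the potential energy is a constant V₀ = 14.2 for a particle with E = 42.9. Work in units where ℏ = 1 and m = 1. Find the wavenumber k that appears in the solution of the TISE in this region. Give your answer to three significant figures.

With E > V₀ the solution is oscillatory, ψ ∝ e^{±ikx} with k = √(2m(E − V₀))/ℏ.
k = √(2 × 1 × 28.7) = 7.576.

k = 7.58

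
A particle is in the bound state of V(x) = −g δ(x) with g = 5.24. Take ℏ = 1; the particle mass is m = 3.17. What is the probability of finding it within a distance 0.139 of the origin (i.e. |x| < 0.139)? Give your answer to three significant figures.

The normalised bound state is ψ = √κ e^{−κ|x|} with κ = mg/ℏ² = 16.61.
P(|x| < d) = ∫_{−d}^{d} κ e^{−2κ|x|} dx = 1 − e^{−2κd} = 1 − e^{−4.618} = 0.9901.

P = 0.990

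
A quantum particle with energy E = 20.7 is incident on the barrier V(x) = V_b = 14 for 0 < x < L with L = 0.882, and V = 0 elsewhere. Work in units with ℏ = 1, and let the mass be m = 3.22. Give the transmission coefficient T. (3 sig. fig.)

E > V_b: inside the barrier k₂ = √(2m(E − V_b))/ℏ = 6.569, k₂L = 5.794.
T = [1 + V_b² sin²(k₂L) / (4E(E − V_b))]⁻¹ = 1/1.078 = 0.928.

T = 0.928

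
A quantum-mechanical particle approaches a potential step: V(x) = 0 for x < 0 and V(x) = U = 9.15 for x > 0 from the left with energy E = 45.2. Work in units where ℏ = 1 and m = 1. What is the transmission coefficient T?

On each side the TISE gives plane waves with k = √(2m(E − V))/ℏ: k₁ = √(2·1·45.2) = 9.508, k₂ = √(2·1·36.05) = 8.491.
Matching ψ and ψ′ at x = 0 gives r = (k₁ − k₂)/(k₁ + k₂), so R = r² = 0.003191 and T = 1 − R = 0.9968.

T = 0.997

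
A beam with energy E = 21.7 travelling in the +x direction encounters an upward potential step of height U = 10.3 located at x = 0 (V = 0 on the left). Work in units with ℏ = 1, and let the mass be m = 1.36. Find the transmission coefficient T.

The wavenumbers are k₁ = √(2mE)/ℏ = 7.683 on the left and k₂ = √(2m(E − U))/ℏ = 5.568 on the right.
Matching ψ and ψ′ at x = 0 gives r = (k₁ − k₂)/(k₁ + k₂), so R = r² = 0.02546 and T = 1 − R = 0.9745.

T = 0.975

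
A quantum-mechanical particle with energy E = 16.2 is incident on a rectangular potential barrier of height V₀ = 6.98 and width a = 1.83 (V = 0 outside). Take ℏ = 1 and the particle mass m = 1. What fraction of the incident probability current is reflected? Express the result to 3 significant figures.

E > V₀: inside the barrier k₂ = √(2m(E − V₀))/ℏ = 4.294, k₂a = 7.858.
Matching at both interfaces gives T⁻¹ = 1 + V₀² sin²(k₂a) / [4E(E − V₀)] = 1.082, hence T = 0.925.
R = 1 − T = 0.0754.

R = 0.0754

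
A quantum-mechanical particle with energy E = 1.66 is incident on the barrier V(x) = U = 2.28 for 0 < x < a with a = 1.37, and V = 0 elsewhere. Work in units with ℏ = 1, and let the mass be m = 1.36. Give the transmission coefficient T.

Since E < U the interior solution is evanescent with decay constant κ = √(2m(U − E))/ℏ = 1.299.
κa = 1.779, sinh(κa) = 2.878.
Matching ψ, ψ′ at both faces gives T = [1 + U² sinh²(κa) / (4E(U − E))]⁻¹ = 1/11.46 = 0.0873.

T = 0.0873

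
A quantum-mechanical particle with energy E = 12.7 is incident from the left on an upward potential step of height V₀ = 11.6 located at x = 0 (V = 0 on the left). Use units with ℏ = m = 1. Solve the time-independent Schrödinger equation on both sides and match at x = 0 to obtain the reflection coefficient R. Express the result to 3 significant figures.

R = 0.297

The wavenumbers are k₁ = √(2mE)/ℏ = 5.040 on the left and k₂ = √(2m(E − V₀))/ℏ = 1.483 on the right.
Continuity of ψ and ψ′ at the step yields the reflection amplitude r = (k₁ − k₂)/(k₁ + k₂) = 0.5452; thus R = |r|² = 0.2973, T = 0.7027.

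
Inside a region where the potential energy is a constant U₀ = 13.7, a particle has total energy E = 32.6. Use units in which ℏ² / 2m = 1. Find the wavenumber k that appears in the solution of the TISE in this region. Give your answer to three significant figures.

k = 4.35

With E > U₀ the solution is oscillatory, ψ ∝ e^{±ikx} with k = √(2m(E − U₀))/ℏ.
k = √(2 × 0.5 × 18.9) = 4.347.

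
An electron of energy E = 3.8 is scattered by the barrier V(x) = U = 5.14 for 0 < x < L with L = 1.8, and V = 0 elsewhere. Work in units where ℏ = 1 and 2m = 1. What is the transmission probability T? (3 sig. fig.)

E < U: inside the barrier ψ ∝ e^{±κx} with κ = √(2m(U − E))/ℏ = 1.158.
κL = 2.084, sinh(κL) = 3.955.
The exact tunnelling result is T⁻¹ = 1 + U² sinh²(κL) / [4E(U − E)] = 21.29, so T = 0.0470.

T = 0.0470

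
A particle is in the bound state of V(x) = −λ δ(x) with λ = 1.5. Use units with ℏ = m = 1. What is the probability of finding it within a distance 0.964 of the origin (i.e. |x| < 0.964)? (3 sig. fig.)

P = 0.945

The normalised bound state is ψ = √κ e^{−κ|x|} with κ = mλ/ℏ² = 1.500.
P(|x| < d) = ∫_{−d}^{d} κ e^{−2κ|x|} dx = 1 − e^{−2κd} = 1 − e^{−2.892} = 0.9445.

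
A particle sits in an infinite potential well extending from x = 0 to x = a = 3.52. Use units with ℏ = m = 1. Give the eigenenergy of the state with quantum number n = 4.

Requiring ψ(0) = ψ(a) = 0 quantises k = nπ/a, hence E_n = ℏ²k²/2m = n²π²ℏ²/(2ma²).
E_4 = 4² × π² / (2 × 1 × 3.52²) = 6.372.

E = 6.37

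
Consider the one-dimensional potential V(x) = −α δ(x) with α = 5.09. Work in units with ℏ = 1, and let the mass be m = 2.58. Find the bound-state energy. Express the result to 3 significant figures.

E = -33.4

The bound state is ψ(x) = √κ e^{−κ|x|}. The derivative jump ψ'(0⁺) − ψ'(0⁻) = −(2mα/ℏ²)ψ(0) fixes κ = mα/ℏ² = 13.13.
Then E = −ℏ²κ²/(2m) = −mα²/(2ℏ²) = -33.42.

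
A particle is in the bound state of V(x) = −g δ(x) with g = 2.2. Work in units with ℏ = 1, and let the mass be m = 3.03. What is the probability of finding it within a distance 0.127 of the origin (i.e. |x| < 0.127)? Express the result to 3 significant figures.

P = 0.816

The normalised bound state is ψ = √κ e^{−κ|x|} with κ = mg/ℏ² = 6.666.
P(|x| < d) = ∫_{−d}^{d} κ e^{−2κ|x|} dx = 1 − e^{−2κd} = 1 − e^{−1.693} = 0.8161.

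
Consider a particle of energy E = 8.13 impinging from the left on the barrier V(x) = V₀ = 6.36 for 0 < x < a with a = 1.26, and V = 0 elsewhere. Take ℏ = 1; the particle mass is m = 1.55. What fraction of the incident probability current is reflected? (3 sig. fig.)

Above the barrier the interior wavenumber is k₂ = √(2m(E − V₀))/ℏ = 2.342, giving phase k₂a = 2.951.
T = [1 + V₀² sin²(k₂a) / (4E(E − V₀))]⁻¹ = 1/1.025 = 0.976.
R = 1 − T = 0.0245.

R = 0.0245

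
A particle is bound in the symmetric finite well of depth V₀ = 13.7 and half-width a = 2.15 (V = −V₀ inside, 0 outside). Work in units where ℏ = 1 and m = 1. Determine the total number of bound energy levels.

N = 8

Define the well-strength parameter z₀ = (a/ℏ)√(2mV₀) = 2.15 × √(2·1·13.7) = 11.25.
The even/odd transcendental equations gain one root per π/2 in z₀, giving N = 1 + ⌊2z₀/π⌋ = 1 + ⌊7.165⌋ = 8.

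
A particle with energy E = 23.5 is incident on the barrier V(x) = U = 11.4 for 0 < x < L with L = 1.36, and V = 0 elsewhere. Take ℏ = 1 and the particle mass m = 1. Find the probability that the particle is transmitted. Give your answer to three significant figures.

T = 0.982

Above the barrier the interior wavenumber is k₂ = √(2m(E − U))/ℏ = 4.919, giving phase k₂L = 6.690.
T = [1 + U² sin²(k₂L) / (4E(E − U))]⁻¹ = 1/1.018 = 0.982.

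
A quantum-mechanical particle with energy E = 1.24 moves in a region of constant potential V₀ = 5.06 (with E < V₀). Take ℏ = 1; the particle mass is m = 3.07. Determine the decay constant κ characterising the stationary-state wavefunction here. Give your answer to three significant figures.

κ = 4.84

Since E < V₀ the TISE in this region is ψ'' = κ²ψ with κ = √(2m(V₀ − E))/ℏ.
κ = √(2 × 3.07 × 3.82) = 4.843.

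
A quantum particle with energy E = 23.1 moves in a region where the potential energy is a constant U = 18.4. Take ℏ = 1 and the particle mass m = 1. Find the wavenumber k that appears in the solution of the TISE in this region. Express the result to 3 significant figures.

With E > U the solution is oscillatory, ψ ∝ e^{±ikx} with k = √(2m(E − U))/ℏ.
k = √(2 × 1 × 4.7) = 3.066.

k = 3.07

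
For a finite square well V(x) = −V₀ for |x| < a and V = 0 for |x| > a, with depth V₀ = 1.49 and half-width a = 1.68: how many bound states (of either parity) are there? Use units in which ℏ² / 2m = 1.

N = 2

Define the well-strength parameter z₀ = (a/ℏ)√(2mV₀) = 1.68 × √(2·0.5·1.49) = 2.051.
A new bound state (alternating even/odd) appears each time z₀ passes a multiple of π/2, so N = ⌊2z₀/π⌋ + 1 = ⌊1.306⌋ + 1 = 2.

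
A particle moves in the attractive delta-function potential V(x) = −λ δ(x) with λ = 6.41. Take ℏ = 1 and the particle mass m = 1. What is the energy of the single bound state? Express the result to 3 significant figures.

E = -20.5

For x ≠ 0 the bound state is ψ ∝ e^{−κ|x|}; integrating the TISE across the delta gives the cusp condition 2κ = 2mλ/ℏ², so κ = 6.410.
Then E = −ℏ²κ²/(2m) = −mλ²/(2ℏ²) = -20.54.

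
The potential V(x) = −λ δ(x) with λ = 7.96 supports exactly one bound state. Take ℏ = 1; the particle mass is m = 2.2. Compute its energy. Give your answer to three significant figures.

E = -69.7

The bound state is ψ(x) = √κ e^{−κ|x|}. The derivative jump ψ'(0⁺) − ψ'(0⁻) = −(2mλ/ℏ²)ψ(0) fixes κ = mλ/ℏ² = 17.51.
Then E = −ℏ²κ²/(2m) = −mλ²/(2ℏ²) = -69.70.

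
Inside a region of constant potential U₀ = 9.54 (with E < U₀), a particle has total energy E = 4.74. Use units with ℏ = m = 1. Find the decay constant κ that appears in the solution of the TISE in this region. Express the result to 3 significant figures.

κ = 3.10

Since E < U₀ the TISE in this region is ψ'' = κ²ψ with κ = √(2m(U₀ − E))/ℏ.
κ = √(2 × 1 × 4.8) = 3.098.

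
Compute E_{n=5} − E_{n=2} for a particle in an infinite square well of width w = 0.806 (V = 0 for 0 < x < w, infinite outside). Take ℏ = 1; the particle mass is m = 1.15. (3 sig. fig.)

ΔE = 139

E_n = n²π²ℏ²/(2mw²), so ΔE = (5² − 2²) π²ℏ²/(2mw²).
ΔE = 21 × π² / (2 × 1.15 × 0.806²) = 138.7.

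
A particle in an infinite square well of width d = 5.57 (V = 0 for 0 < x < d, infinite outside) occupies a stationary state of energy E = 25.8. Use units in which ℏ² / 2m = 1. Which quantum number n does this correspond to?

n = 9

From E_n = n²π²ℏ²/(2md²) invert to n = √(2md²E)/(πℏ).
n = (5.57/π) × √(2 × 0.5 × 25.8) = 9.006 → n = 9.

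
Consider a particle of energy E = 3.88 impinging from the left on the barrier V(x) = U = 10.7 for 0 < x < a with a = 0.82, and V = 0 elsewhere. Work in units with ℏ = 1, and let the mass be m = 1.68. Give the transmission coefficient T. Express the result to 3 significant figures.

E < U: inside the barrier ψ ∝ e^{±κx} with κ = √(2m(U − E))/ℏ = 4.787.
κa = 3.925, sinh(κa) = 25.32.
Matching ψ, ψ′ at both faces gives T = [1 + U² sinh²(κa) / (4E(U − E))]⁻¹ = 1/694.7 = 0.00144.

T = 0.00144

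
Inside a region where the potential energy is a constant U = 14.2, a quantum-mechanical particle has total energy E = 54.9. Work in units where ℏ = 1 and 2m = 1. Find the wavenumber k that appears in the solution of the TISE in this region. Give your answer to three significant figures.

k = 6.38

With E > U the solution is oscillatory, ψ ∝ e^{±ikx} with k = √(2m(E − U))/ℏ.
k = √(2 × 0.5 × 40.7) = 6.380.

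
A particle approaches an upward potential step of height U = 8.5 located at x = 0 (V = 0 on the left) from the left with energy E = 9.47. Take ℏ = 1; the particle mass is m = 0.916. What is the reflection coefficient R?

R = 0.265

The wavenumbers are k₁ = √(2mE)/ℏ = 4.165 on the left and k₂ = √(2m(E − U))/ℏ = 1.333 on the right.
Continuity of ψ and ψ′ at the step yields the reflection amplitude r = (k₁ − k₂)/(k₁ + k₂) = 0.5151; thus R = |r|² = 0.2653, T = 0.7347.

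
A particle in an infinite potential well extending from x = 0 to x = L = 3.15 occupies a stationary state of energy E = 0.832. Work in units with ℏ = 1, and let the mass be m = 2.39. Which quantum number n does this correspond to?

For an infinite well E_n = n²π²ℏ²/(2mL²), so n = (L/πℏ)√(2mE).
n = (3.15/π) × √(2 × 2.39 × 0.832) = 2.000 → n = 2.

n = 2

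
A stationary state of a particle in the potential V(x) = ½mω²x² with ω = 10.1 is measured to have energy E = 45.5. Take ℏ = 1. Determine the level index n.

n = 4

Invert E_n = (n + ½)ℏω: n = E/ℏω − ½ = 4.005, so n = 4.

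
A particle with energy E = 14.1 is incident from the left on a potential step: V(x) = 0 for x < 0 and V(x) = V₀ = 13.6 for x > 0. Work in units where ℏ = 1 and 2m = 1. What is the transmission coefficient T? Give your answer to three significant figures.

On each side the TISE gives plane waves with k = √(2m(E − V))/ℏ: k₁ = √(2·½·14.1) = 3.755, k₂ = √(2·½·0.5) = 0.7071.
Continuity of ψ and ψ′ at the step yields the reflection amplitude r = (k₁ − k₂)/(k₁ + k₂) = 0.6831; thus R = |r|² = 0.4666, T = 0.5334.

T = 0.533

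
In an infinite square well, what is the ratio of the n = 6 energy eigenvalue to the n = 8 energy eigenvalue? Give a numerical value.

Since E_n ∝ n², the ratio is (6/8)² = 0.5625.

0.5625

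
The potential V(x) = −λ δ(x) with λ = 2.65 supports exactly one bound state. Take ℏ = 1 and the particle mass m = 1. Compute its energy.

E = -3.51

For x ≠ 0 the bound state is ψ ∝ e^{−κ|x|}; integrating the TISE across the delta gives the cusp condition 2κ = 2mλ/ℏ², so κ = 2.650.
Then E = −ℏ²κ²/(2m) = −mλ²/(2ℏ²) = -3.511.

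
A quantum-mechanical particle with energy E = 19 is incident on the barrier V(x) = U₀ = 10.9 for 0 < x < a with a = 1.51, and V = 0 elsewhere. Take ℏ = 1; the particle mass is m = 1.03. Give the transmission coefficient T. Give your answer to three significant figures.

T = 0.997

E > U₀: inside the barrier k₂ = √(2m(E − U₀))/ℏ = 4.085, k₂a = 6.168.
T = [1 + U₀² sin²(k₂a) / (4E(E − U₀))]⁻¹ = 1/1.003 = 0.997.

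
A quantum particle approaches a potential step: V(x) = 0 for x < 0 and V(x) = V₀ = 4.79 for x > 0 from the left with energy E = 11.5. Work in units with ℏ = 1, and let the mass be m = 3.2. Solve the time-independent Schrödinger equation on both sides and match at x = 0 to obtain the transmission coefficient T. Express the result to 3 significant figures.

On each side the TISE gives plane waves with k = √(2m(E − V))/ℏ: k₁ = √(2·3.2·11.5) = 8.579, k₂ = √(2·3.2·6.71) = 6.553.
Matching ψ and ψ′ at x = 0 gives r = (k₁ − k₂)/(k₁ + k₂), so R = r² = 0.01792 and T = 1 − R = 0.9821.

T = 0.982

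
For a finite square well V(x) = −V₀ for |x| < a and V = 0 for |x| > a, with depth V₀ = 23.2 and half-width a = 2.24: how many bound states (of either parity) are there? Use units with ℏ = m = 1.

N = 10

Define the well-strength parameter z₀ = (a/ℏ)√(2mV₀) = 2.24 × √(2·1·23.2) = 15.26.
The even/odd transcendental equations gain one root per π/2 in z₀, giving N = 1 + ⌊2z₀/π⌋ = 1 + ⌊9.714⌋ = 10.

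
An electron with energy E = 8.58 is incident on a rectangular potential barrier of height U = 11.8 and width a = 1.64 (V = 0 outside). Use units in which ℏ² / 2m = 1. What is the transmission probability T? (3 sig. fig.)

E < U: inside the barrier ψ ∝ e^{±κx} with κ = √(2m(U − E))/ℏ = 1.794.
κa = 2.943, sinh(κa) = 9.459.
The exact tunnelling result is T⁻¹ = 1 + U² sinh²(κa) / [4E(U − E)] = 113.7, so T = 0.00879.

T = 0.00879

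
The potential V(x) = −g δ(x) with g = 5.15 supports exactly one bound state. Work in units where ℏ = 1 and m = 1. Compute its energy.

E = -13.3

The bound state is ψ(x) = √κ e^{−κ|x|}. The derivative jump ψ'(0⁺) − ψ'(0⁻) = −(2mg/ℏ²)ψ(0) fixes κ = mg/ℏ² = 5.150.
Then E = −ℏ²κ²/(2m) = −mg²/(2ℏ²) = -13.26.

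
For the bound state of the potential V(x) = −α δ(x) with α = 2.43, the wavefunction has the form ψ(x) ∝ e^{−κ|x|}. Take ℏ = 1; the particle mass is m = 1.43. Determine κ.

κ = 3.47

Integrating the TISE across x = 0 gives the cusp condition ψ'(0⁺) − ψ'(0⁻) = −(2mα/ℏ²)ψ(0).
With ψ ∝ e^{−κ|x|} this yields −2κ = −2mα/ℏ², so κ = mα/ℏ² = 3.475.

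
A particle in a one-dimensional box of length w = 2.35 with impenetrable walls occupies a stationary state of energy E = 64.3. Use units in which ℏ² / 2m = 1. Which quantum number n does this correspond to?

From E_n = n²π²ℏ²/(2mw²) invert to n = √(2mw²E)/(πℏ).
n = (2.35/π) × √(2 × 0.5 × 64.3) = 5.998 → n = 6.

n = 6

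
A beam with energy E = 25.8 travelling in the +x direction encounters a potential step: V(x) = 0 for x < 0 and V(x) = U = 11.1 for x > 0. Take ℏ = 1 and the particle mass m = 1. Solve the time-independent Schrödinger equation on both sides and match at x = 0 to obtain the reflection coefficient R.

R = 0.0195

The wavenumbers are k₁ = √(2mE)/ℏ = 7.183 on the left and k₂ = √(2m(E − U))/ℏ = 5.422 on the right.
Continuity of ψ and ψ′ at the step yields the reflection amplitude r = (k₁ − k₂)/(k₁ + k₂) = 0.1397; thus R = |r|² = 0.01952, T = 0.9805.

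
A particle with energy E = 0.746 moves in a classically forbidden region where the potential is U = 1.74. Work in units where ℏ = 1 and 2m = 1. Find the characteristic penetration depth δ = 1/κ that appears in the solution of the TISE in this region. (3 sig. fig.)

δ = 1.00

Since E < U the TISE in this region is ψ'' = κ²ψ with κ = √(2m(U − E))/ℏ.
κ = √(2 × 0.5 × 0.994) = 0.9970. The penetration depth is δ = 1/κ = 1.00.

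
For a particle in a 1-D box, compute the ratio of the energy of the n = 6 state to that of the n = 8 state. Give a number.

Since E_n ∝ n², the ratio is (6/8)² = 0.5625.

0.5625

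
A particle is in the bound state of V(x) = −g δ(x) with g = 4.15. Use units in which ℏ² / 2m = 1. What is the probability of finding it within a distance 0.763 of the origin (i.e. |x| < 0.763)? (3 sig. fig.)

P = 0.958

The normalised bound state is ψ = √κ e^{−κ|x|} with κ = mg/ℏ² = 2.075.
P(|x| < d) = ∫_{−d}^{d} κ e^{−2κ|x|} dx = 1 − e^{−2κd} = 1 − e^{−3.166} = 0.9578.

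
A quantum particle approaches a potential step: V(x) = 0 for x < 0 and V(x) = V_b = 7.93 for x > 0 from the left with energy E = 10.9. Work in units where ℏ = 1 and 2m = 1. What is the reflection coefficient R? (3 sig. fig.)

R = 0.0986

The wavenumbers are k₁ = √(2mE)/ℏ = 3.302 on the left and k₂ = √(2m(E − V_b))/ℏ = 1.723 on the right.
Matching ψ and ψ′ at x = 0 gives r = (k₁ − k₂)/(k₁ + k₂), so R = r² = 0.09864 and T = 1 − R = 0.9014.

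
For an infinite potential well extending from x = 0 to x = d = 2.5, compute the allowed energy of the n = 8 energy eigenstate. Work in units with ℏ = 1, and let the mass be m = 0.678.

E = 74.5

The infinite-well eigenfunctions ψ_n = √(2/d) sin(nπx/d) vanish at both walls, giving E_n = n²π²ℏ²/(2md²).
E_8 = 8² × π² / (2 × 0.678 × 2.5²) = 74.53.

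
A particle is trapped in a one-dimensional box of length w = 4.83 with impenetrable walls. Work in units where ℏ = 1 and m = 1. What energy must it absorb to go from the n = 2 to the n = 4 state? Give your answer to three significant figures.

E_n = n²π²ℏ²/(2mw²), so ΔE = (4² − 2²) π²ℏ²/(2mw²).
ΔE = 12 × π² / (2 × 1 × 4.83²) = 2.538.

ΔE = 2.54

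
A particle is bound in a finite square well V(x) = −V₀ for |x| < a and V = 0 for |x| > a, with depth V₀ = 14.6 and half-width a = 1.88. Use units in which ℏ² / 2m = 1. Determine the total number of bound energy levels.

Define the well-strength parameter z₀ = (a/ℏ)√(2mV₀) = 1.88 × √(2·0.5·14.6) = 7.183.
The even/odd transcendental equations gain one root per π/2 in z₀, giving N = 1 + ⌊2z₀/π⌋ = 1 + ⌊4.573⌋ = 5.

N = 5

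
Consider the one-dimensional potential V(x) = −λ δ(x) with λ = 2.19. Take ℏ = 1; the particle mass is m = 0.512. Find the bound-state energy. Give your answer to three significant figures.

For x ≠ 0 the bound state is ψ ∝ e^{−κ|x|}; integrating the TISE across the delta gives the cusp condition 2κ = 2mλ/ℏ², so κ = 1.121.
Then E = −ℏ²κ²/(2m) = −mλ²/(2ℏ²) = -1.228.

E = -1.23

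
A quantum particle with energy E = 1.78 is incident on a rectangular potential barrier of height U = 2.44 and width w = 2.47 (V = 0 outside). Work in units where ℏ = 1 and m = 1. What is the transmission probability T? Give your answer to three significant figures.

Since E < U the interior solution is evanescent with decay constant κ = √(2m(U − E))/ℏ = 1.149.
κw = 2.838, sinh(κw) = 8.510.
The exact tunnelling result is T⁻¹ = 1 + U² sinh²(κw) / [4E(U − E)] = 92.75, so T = 0.0108.

T = 0.0108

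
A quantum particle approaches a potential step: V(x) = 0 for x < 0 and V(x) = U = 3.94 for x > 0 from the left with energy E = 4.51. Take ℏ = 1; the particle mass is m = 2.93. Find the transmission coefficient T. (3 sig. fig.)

T = 0.774

The wavenumbers are k₁ = √(2mE)/ℏ = 5.141 on the left and k₂ = √(2m(E − U))/ℏ = 1.828 on the right.
Continuity of ψ and ψ′ at the step yields the reflection amplitude r = (k₁ − k₂)/(k₁ + k₂) = 0.4755; thus R = |r|² = 0.2261, T = 0.7739.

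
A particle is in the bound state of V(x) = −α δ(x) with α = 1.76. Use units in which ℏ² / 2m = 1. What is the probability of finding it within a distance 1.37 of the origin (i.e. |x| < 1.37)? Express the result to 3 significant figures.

P = 0.910

The normalised bound state is ψ = √κ e^{−κ|x|} with κ = mα/ℏ² = 0.8800.
P(|x| < d) = ∫_{−d}^{d} κ e^{−2κ|x|} dx = 1 − e^{−2κd} = 1 − e^{−2.411} = 0.9103.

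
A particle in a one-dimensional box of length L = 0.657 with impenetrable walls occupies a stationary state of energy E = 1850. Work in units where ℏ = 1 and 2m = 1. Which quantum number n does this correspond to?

n = 9

From E_n = n²π²ℏ²/(2mL²) invert to n = √(2mL²E)/(πℏ).
n = (0.657/π) × √(2 × 0.5 × 1850) = 8.995 → n = 9.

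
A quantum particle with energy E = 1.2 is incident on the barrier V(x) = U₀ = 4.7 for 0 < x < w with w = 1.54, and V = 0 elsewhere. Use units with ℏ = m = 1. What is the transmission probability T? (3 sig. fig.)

T = 0.000879

Since E < U₀ the interior solution is evanescent with decay constant κ = √(2m(U₀ − E))/ℏ = 2.646.
κw = 4.074, sinh(κw) = 29.40.
The exact tunnelling result is T⁻¹ = 1 + U₀² sinh²(κw) / [4E(U₀ − E)] = 1138, so T = 0.000879.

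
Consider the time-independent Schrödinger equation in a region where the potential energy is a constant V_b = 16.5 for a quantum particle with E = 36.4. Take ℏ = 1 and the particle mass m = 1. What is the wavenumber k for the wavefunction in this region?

With E > V_b the solution is oscillatory, ψ ∝ e^{±ikx} with k = √(2m(E − V_b))/ℏ.
k = √(2 × 1 × 19.9) = 6.309.

k = 6.31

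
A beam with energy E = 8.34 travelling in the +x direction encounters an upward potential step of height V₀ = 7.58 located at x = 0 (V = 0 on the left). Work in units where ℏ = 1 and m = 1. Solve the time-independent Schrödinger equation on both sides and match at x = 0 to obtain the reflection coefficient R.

R = 0.288

The wavenumbers are k₁ = √(2mE)/ℏ = 4.084 on the left and k₂ = √(2m(E − V₀))/ℏ = 1.233 on the right.
Continuity of ψ and ψ′ at the step yields the reflection amplitude r = (k₁ − k₂)/(k₁ + k₂) = 0.5362; thus R = |r|² = 0.2876, T = 0.7124.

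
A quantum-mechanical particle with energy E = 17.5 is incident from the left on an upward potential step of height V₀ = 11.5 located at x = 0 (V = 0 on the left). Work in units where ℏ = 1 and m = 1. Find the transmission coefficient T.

T = 0.932

On each side the TISE gives plane waves with k = √(2m(E − V))/ℏ: k₁ = √(2·1·17.5) = 5.916, k₂ = √(2·1·6) = 3.464.
Matching ψ and ψ′ at x = 0 gives r = (k₁ − k₂)/(k₁ + k₂), so R = r² = 0.06833 and T = 1 − R = 0.9317.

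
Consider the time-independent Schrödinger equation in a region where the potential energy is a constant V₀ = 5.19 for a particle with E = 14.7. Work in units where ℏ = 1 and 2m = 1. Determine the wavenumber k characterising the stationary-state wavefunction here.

k = 3.08

With E > V₀ the solution is oscillatory, ψ ∝ e^{±ikx} with k = √(2m(E − V₀))/ℏ.
k = √(2 × 0.5 × 9.51) = 3.084.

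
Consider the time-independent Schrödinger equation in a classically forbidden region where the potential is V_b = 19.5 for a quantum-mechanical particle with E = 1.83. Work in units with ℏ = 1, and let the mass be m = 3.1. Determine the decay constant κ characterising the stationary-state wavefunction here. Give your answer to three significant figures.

κ = 10.5

Since E < V_b the TISE in this region is ψ'' = κ²ψ with κ = √(2m(V_b − E))/ℏ.
κ = √(2 × 3.1 × 17.67) = 10.47.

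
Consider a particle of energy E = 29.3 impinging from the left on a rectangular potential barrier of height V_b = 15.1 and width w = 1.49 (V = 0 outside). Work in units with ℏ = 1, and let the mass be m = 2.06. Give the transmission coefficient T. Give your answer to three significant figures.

Above the barrier the interior wavenumber is k₂ = √(2m(E − V_b))/ℏ = 7.649, giving phase k₂w = 11.40.
Matching at both interfaces gives T⁻¹ = 1 + V_b² sin²(k₂w) / [4E(E − V_b)] = 1.116, hence T = 0.896.

T = 0.896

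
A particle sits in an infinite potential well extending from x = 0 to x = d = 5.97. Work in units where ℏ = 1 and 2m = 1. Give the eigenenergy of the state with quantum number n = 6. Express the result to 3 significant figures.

E = 9.97

The infinite-well eigenfunctions ψ_n = √(2/d) sin(nπx/d) vanish at both walls, giving E_n = n²π²ℏ²/(2md²).
E_6 = 6² × π² / (2 × 0.5 × 5.97²) = 9.969.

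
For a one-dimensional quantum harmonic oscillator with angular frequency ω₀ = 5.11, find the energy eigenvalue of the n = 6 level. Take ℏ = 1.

E = 33.2

The oscillator eigenvalues are E_n = ℏω₀(n + ½), so E_6 = 5.11 × 6.5 = 33.22.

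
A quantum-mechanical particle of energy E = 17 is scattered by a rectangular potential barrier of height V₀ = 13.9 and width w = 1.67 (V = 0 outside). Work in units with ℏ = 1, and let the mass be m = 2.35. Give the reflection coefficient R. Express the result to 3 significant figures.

R = 0.00756

E > V₀: inside the barrier k₂ = √(2m(E − V₀))/ℏ = 3.817, k₂w = 6.375.
T = [1 + V₀² sin²(k₂w) / (4E(E − V₀))]⁻¹ = 1/1.008 = 0.992.
R = 1 − T = 0.00756.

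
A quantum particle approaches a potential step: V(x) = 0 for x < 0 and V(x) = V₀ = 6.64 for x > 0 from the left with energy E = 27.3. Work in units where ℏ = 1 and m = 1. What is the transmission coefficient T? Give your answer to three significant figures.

The wavenumbers are k₁ = √(2mE)/ℏ = 7.389 on the left and k₂ = √(2m(E − V₀))/ℏ = 6.428 on the right.
Matching ψ and ψ′ at x = 0 gives r = (k₁ − k₂)/(k₁ + k₂), so R = r² = 0.004838 and T = 1 − R = 0.9952.

T = 0.995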